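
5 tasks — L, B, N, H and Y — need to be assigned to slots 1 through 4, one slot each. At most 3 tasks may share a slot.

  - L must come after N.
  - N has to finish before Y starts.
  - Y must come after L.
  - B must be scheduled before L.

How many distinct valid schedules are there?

Splitting on L: it can be 2 (8), 3 (16). Listing each branch's schedules as (B, N, H, Y):
L=2: (1,1,1,3) (1,1,1,4) (1,1,2,3) (1,1,2,4) (1,1,3,3) (1,1,3,4) (1,1,4,3) (1,1,4,4) — 8.
L=3: (1,1,1,4) (1,1,2,4) (1,1,3,4) (1,1,4,4) (1,2,1,4) (1,2,2,4) (1,2,3,4) (1,2,4,4) (2,1,1,4) (2,1,2,4) (2,1,3,4) (2,1,4,4) (2,2,1,4) (2,2,2,4) (2,2,3,4) (2,2,4,4) — 16.
Summing: 8 + 16 = 24.

24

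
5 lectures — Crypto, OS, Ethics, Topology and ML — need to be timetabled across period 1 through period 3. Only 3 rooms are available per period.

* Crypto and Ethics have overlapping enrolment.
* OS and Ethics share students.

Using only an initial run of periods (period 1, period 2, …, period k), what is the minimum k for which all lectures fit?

With at most 3 per period and 5 lectures, at least 2 periods are needed.
2 works (last occupied period: period 2): for example Crypto -> period 1, Ethics -> period 2, ML -> period 2, OS -> period 1, Topology -> period 1.

2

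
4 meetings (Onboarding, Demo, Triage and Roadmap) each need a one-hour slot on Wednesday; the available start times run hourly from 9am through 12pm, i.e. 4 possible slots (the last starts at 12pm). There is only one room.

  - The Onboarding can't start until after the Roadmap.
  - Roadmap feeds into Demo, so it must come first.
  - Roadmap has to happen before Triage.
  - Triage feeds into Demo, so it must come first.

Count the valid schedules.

3

Enumerating: Onboarding=12pm, Demo=11am, Triage=10am, Roadmap=9am | Triage -> 10am, Roadmap -> 9am, Demo -> 12pm, Onboarding -> 11am | Triage in 11am; Onboarding in 10am; Demo in 12pm; Roadmap in 9am.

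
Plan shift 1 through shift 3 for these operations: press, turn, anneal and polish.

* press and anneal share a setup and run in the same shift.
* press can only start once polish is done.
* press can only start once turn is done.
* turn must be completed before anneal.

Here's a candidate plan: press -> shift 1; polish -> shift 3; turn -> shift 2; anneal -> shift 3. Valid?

press and anneal share a setup and run in the same shift — violated.
turn must be completed before anneal — holds.
press can only start once polish is done — violated.
press can only start once turn is done — violated.

Invalid. press can only start once polish is done.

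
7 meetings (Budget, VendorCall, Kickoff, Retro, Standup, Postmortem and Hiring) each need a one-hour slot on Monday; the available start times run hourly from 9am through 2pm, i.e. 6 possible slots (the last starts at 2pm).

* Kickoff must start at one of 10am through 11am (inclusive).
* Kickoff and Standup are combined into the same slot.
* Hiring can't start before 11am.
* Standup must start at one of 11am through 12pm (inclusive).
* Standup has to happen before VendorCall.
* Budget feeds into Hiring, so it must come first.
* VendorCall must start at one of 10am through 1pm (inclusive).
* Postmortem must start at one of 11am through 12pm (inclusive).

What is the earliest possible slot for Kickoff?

11am

Kickoff is available from 10am; Kickoff must be in the same slot as Standup, which can't be before 11am, so Kickoff is at least 11am; Kickoff's own window allows nothing later than 11am.
Kickoff at 11am is achievable: Budget=9am, Hiring=11am, Retro=9am, VendorCall=12pm, Standup=11am, Kickoff=11am, Postmortem=11am.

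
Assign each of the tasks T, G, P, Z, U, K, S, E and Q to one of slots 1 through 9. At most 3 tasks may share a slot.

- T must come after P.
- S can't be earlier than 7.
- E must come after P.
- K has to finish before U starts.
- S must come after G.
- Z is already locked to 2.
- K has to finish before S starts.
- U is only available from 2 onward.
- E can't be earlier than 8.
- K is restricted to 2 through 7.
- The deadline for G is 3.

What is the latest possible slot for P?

Downstream work caps P at 8.
P at 8 is achievable: S -> 7; Q -> 1; E -> 9; G -> 1; K -> 2; U -> 3; T -> 9; P -> 8; Z -> 2.

8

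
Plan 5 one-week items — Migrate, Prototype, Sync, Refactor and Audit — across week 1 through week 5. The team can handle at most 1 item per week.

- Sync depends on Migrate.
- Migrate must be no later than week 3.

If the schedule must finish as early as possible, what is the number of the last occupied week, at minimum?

week 5

The precedence chain requires at least 2 distinct weeks.
With at most 1 per week and 5 work items, at least 5 weeks are needed.
5 works (last occupied week: week 5): for example Prototype=week 3, Refactor=week 4, Migrate=week 1, Audit=week 5, Sync=week 2.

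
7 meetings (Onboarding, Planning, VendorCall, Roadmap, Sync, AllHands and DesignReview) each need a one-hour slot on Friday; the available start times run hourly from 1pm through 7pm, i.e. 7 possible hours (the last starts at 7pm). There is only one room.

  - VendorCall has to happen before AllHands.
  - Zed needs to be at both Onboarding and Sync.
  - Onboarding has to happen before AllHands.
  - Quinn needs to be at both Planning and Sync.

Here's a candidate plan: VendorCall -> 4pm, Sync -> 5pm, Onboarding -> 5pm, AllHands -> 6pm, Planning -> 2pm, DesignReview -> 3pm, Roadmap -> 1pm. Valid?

There is only one room — violated.
VendorCall has to happen before AllHands — holds.
Zed needs to be at both Onboarding and Sync — violated.
Onboarding has to happen before AllHands — holds.
Quinn needs to be at both Planning and Sync — holds.

Invalid. Zed needs to be at both Onboarding and Sync.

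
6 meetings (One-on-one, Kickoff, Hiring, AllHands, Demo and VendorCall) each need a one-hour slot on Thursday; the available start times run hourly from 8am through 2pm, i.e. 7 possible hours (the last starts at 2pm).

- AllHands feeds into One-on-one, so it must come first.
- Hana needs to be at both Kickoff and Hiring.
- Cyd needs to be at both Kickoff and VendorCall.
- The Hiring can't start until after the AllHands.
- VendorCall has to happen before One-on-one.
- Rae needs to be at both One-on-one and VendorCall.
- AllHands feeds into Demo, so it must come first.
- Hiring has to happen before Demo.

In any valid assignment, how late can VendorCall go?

1pm

Downstream work caps VendorCall at 1pm.
VendorCall at 1pm is achievable: Hiring=9am, Kickoff=8am, VendorCall=1pm, One-on-one=2pm, AllHands=8am, Demo=10am.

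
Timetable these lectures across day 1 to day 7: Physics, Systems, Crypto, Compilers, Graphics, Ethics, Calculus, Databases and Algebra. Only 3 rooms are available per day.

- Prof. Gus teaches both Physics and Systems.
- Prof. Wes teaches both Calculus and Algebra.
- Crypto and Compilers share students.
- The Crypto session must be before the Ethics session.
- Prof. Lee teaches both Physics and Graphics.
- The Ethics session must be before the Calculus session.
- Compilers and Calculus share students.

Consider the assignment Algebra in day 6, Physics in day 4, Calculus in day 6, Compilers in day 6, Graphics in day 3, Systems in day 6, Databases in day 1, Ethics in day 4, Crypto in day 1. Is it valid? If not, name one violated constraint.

Invalid. Compilers and Calculus share students.

Compilers and Calculus share students — violated.
Prof. Wes teaches both Calculus and Algebra — violated.
The Ethics session must be before the Calculus session — holds.
Crypto and Compilers share students — holds.
The Crypto session must be before the Ethics session — holds.
Prof. Gus teaches both Physics and Systems — holds.
Prof. Lee teaches both Physics and Graphics — holds.
Only 3 rooms are available per day — violated.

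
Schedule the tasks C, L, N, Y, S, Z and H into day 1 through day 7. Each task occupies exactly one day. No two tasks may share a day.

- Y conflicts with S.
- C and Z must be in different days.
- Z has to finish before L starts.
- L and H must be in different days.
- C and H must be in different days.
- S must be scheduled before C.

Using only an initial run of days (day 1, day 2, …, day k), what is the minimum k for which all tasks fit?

The precedence chain requires at least 2 distinct days.
With at most 1 per day and 7 tasks, at least 7 days are needed.
7 works (last occupied day: day 7): for example S=day 1, L=day 4, Y=day 6, H=day 7, Z=day 3, N=day 5, C=day 2.

7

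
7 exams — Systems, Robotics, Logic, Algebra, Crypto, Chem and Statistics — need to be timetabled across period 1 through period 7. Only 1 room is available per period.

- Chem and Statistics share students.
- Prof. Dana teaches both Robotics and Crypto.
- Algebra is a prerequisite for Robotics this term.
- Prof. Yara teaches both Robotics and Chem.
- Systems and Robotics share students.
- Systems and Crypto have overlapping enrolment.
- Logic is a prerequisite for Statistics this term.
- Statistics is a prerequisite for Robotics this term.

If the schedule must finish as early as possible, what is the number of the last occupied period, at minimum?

7

The precedence chain requires at least 3 distinct periods.
With at most 1 per period and 7 exams, at least 7 periods are needed.
7 works (last occupied period: period 7): for example Algebra -> period 3; Chem -> period 7; Statistics -> period 2; Logic -> period 1; Systems -> period 5; Crypto -> period 6; Robotics -> period 4.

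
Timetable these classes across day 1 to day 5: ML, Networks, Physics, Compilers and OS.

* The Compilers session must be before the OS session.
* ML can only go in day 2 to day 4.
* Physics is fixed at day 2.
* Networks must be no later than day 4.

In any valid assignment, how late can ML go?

ML is available from day 2; ML's own window allows nothing later than day 4.
ML at day 4 is achievable: Networks in day 1; OS in day 2; ML in day 4; Physics in day 2; Compilers in day 1.

day 4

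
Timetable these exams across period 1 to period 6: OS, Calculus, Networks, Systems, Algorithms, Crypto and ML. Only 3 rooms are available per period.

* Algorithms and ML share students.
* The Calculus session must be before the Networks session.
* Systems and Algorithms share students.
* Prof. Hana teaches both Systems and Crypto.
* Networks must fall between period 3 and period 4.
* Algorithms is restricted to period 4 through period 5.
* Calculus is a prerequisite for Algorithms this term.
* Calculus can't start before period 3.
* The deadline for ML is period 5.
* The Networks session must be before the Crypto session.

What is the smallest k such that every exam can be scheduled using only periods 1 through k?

The precedence chain requires at least 3 distinct periods.
With at most 3 per period and 7 exams, at least 3 periods are needed.
Propagating the time windows through the other constraints, Crypto can't land before period 5, so the schedule must run through at least period 5.
5 works (last occupied period: period 5): for example Algorithms=period 4; Systems=period 1; Networks=period 4; Calculus=period 3; OS=period 1; ML=period 1; Crypto=period 5.

5 periods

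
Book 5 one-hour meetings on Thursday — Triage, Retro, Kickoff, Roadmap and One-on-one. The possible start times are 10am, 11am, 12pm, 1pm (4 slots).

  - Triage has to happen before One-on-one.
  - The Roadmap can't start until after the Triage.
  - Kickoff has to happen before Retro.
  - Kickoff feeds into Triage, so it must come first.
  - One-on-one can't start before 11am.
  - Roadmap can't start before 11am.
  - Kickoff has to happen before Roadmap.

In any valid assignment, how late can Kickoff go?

11am

Downstream work caps Kickoff at 11am.
Kickoff at 11am is achievable: Triage -> 12pm; Retro -> 12pm; Roadmap -> 1pm; One-on-one -> 1pm; Kickoff -> 11am.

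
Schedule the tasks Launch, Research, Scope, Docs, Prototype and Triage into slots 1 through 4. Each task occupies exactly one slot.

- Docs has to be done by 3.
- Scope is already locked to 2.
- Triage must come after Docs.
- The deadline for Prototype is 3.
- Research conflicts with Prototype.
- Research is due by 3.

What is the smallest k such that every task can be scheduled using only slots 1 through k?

2 slots

The precedence chain requires at least 2 distinct slots.
2 works (last occupied slot: 2): for example Scope in 2, Docs in 1, Prototype in 2, Triage in 2, Launch in 1, Research in 1.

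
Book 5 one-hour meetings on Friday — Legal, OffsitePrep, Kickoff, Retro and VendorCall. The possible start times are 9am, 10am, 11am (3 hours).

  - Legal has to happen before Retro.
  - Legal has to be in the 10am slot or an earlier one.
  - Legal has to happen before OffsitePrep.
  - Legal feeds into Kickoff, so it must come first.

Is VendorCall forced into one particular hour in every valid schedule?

No

VendorCall can be 9am (e.g. VendorCall -> 9am, Retro -> 10am, Legal -> 9am, OffsitePrep -> 10am, Kickoff -> 10am) or 10am (e.g. OffsitePrep in 10am, Kickoff in 10am, Legal in 9am, VendorCall in 10am, Retro in 10am).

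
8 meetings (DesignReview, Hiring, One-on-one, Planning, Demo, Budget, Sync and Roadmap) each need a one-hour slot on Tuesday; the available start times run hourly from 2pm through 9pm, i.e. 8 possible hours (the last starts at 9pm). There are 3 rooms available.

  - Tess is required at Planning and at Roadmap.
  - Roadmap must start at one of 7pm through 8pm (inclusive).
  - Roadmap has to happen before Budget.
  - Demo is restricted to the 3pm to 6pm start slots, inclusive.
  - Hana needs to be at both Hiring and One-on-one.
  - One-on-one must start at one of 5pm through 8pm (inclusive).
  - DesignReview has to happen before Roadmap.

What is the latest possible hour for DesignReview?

Downstream work caps DesignReview at 7pm.
DesignReview at 7pm is achievable: Planning -> 2pm, Budget -> 9pm, DesignReview -> 7pm, Demo -> 3pm, One-on-one -> 5pm, Hiring -> 2pm, Roadmap -> 8pm, Sync -> 2pm.

7pm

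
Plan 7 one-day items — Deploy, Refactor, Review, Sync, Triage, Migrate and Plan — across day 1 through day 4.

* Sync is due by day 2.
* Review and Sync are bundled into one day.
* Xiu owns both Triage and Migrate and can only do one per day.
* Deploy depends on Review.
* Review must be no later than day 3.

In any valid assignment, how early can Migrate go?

day 1

Migrate at day 1 is achievable: Plan -> day 1, Refactor -> day 1, Migrate -> day 1, Triage -> day 2, Deploy -> day 2, Review -> day 1, Sync -> day 1.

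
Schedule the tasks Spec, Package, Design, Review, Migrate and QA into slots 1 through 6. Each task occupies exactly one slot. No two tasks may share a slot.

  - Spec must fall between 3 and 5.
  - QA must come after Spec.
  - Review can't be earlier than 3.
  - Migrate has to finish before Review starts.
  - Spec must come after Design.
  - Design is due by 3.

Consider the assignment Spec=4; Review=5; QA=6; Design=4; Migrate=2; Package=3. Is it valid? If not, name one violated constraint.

Invalid. Design is due by 3.

Spec must fall between 3 and 5 — holds.
Spec must come after Design — violated.
QA must come after Spec — holds.
Migrate has to finish before Review starts — holds.
Design is due by 3 — violated.
No two tasks may share a slot — violated.
Review can't be earlier than 3 — holds.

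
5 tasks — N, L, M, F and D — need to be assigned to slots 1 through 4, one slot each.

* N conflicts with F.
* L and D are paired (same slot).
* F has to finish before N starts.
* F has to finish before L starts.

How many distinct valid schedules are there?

56

Splitting on N: it can be 2 (12), 3 (20), 4 (24). Listing each branch's schedules as (L, M, F, D):
N=2: (2,1,1,2) (2,2,1,2) (2,3,1,2) (2,4,1,2) (3,1,1,3) (3,2,1,3) (3,3,1,3) (3,4,1,3) (4,1,1,4) (4,2,1,4) (4,3,1,4) (4,4,1,4) — 12.
N=3: (2,1,1,2) (2,2,1,2) (2,3,1,2) (2,4,1,2) (3,1,1,3) (3,1,2,3) (3,2,1,3) (3,2,2,3) (3,3,1,3) (3,3,2,3) (3,4,1,3) (3,4,2,3) (4,1,1,4) (4,1,2,4) (4,2,1,4) (4,2,2,4) (4,3,1,4) (4,3,2,4) (4,4,1,4) (4,4,2,4) — 20.
N=4: (2,1,1,2) (2,2,1,2) (2,3,1,2) (2,4,1,2) (3,1,1,3) (3,1,2,3) (3,2,1,3) (3,2,2,3) (3,3,1,3) (3,3,2,3) (3,4,1,3) (3,4,2,3) (4,1,1,4) (4,1,2,4) (4,1,3,4) (4,2,1,4) (4,2,2,4) (4,2,3,4) (4,3,1,4) (4,3,2,4) (4,3,3,4) (4,4,1,4) (4,4,2,4) (4,4,3,4) — 24.
Summing: 12 + 20 + 24 = 56.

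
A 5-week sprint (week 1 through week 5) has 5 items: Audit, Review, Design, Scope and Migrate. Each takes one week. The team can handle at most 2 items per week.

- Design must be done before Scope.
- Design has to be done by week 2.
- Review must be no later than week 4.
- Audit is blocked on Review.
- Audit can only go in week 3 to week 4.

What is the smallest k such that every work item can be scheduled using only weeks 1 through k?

The precedence chain requires at least 2 distinct weeks.
With at most 2 per week and 5 work items, at least 3 weeks are needed.
Audit can't be placed before week 3, so the schedule must run through at least week 3.
3 works (last occupied week: week 3): for example Review -> week 1; Audit -> week 3; Scope -> week 2; Migrate -> week 2; Design -> week 1.

3 weeks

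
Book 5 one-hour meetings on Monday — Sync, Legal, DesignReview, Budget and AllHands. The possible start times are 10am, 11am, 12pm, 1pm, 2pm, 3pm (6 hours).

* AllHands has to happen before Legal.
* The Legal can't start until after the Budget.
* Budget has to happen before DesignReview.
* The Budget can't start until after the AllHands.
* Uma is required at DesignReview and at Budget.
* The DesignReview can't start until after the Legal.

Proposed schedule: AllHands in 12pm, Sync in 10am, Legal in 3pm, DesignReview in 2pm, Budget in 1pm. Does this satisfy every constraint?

Invalid. The DesignReview can't start until after the Legal.

The DesignReview can't start until after the Legal — violated.
Budget has to happen before DesignReview — holds.
The Budget can't start until after the AllHands — holds.
AllHands has to happen before Legal — holds.
The Legal can't start until after the Budget — holds.
Uma is required at DesignReview and at Budget — holds.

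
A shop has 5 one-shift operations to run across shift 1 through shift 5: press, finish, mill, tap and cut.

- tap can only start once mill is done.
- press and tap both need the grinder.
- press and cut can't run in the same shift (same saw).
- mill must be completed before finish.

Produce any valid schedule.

finish in shift 2; cut in shift 2; press in shift 1; mill in shift 1; tap in shift 2

Checking: mill(shift 1) before finish(shift 2); mill(shift 1) before tap(shift 2); press(shift 1) != cut(shift 2); press(shift 1) != tap(shift 2).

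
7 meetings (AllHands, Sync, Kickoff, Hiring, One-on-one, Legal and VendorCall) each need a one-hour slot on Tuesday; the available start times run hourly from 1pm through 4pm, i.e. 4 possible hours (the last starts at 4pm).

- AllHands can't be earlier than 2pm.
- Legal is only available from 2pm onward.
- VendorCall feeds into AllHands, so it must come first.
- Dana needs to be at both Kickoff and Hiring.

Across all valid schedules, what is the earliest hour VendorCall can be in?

Downstream work caps VendorCall at 3pm.
VendorCall at 1pm is achievable: Legal in 2pm; Hiring in 2pm; One-on-one in 1pm; Kickoff in 1pm; AllHands in 2pm; VendorCall in 1pm; Sync in 1pm.

1pm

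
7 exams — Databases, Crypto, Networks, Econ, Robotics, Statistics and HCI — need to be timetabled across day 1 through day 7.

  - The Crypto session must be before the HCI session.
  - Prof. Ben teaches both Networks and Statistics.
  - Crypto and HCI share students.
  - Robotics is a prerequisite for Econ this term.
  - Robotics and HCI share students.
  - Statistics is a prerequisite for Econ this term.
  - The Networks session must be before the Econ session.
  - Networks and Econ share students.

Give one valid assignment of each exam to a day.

Databases=day 1; Crypto=day 1; Networks=day 1; Econ=day 3; Robotics=day 1; Statistics=day 2; HCI=day 2

Checking: Statistics(day 2) before Econ(day 3); Robotics(day 1) before Econ(day 3); Crypto(day 1) before HCI(day 2); Networks(day 1) before Econ(day 3); Networks(day 1) != Econ(day 3); Networks(day 1) != Statistics(day 2); Crypto(day 1) != HCI(day 2); Robotics(day 1) != HCI(day 2).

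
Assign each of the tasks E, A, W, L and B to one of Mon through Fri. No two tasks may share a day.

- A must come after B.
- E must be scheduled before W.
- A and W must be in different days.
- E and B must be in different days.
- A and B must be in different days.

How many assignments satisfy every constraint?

Splitting on E: it can be Mon (12), Tue (9), Wed (6), Thu (3). Listing each branch's schedules as (A, W, L, B):
E=Mon: (Wed,Thu,Fri,Tue) (Wed,Fri,Thu,Tue) (Thu,Tue,Fri,Wed) (Thu,Wed,Fri,Tue) (Thu,Fri,Tue,Wed) (Thu,Fri,Wed,Tue) (Fri,Tue,Wed,Thu) (Fri,Tue,Thu,Wed) (Fri,Wed,Tue,Thu) (Fri,Wed,Thu,Tue) (Fri,Thu,Tue,Wed) (Fri,Thu,Wed,Tue) — 12.
E=Tue: (Wed,Thu,Fri,Mon) (Wed,Fri,Thu,Mon) (Thu,Wed,Fri,Mon) (Thu,Fri,Mon,Wed) (Thu,Fri,Wed,Mon) (Fri,Wed,Mon,Thu) (Fri,Wed,Thu,Mon) (Fri,Thu,Mon,Wed) (Fri,Thu,Wed,Mon) — 9.
E=Wed: (Tue,Thu,Fri,Mon) (Tue,Fri,Thu,Mon) (Thu,Fri,Mon,Tue) (Thu,Fri,Tue,Mon) (Fri,Thu,Mon,Tue) (Fri,Thu,Tue,Mon) — 6.
E=Thu: (Tue,Fri,Wed,Mon) (Wed,Fri,Mon,Tue) (Wed,Fri,Tue,Mon) — 3.
Summing: 12 + 9 + 6 + 3 = 30.

30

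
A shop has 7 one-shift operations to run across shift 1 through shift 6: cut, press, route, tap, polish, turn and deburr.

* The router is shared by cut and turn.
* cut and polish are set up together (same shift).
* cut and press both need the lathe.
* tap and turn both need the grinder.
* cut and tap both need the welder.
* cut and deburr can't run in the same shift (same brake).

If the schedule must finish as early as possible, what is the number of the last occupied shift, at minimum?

Check 2 shifts directly (anything shorter is at least as hard).
Could 2 shifts be enough, i.e. nothing placed later than shift 2? No: cut, tap and turn must all be in different shifts (cut/tap can't share; cut/turn can't share; tap/turn can't share), but only 2 shifts are available: 3 operations can't fit in 2 distinct shifts.
So 2 shifts is not enough.
3 works (last occupied shift: shift 3): for example cut -> shift 1, polish -> shift 1, tap -> shift 2, route -> shift 1, press -> shift 2, turn -> shift 3, deburr -> shift 2.

shift 3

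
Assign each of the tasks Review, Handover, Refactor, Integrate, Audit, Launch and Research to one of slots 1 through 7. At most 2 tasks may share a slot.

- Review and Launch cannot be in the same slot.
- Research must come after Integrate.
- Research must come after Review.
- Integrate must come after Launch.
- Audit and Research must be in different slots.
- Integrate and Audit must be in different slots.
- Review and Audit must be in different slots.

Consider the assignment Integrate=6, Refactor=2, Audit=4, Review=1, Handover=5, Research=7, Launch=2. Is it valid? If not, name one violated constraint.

Review and Audit must be in different slots — holds.
Integrate and Audit must be in different slots — holds.
Integrate must come after Launch — holds.
Review and Launch cannot be in the same slot — holds.
Research must come after Integrate — holds.
Audit and Research must be in different slots — holds.
Research must come after Review — holds.
At most 2 tasks may share a slot — holds.

Yes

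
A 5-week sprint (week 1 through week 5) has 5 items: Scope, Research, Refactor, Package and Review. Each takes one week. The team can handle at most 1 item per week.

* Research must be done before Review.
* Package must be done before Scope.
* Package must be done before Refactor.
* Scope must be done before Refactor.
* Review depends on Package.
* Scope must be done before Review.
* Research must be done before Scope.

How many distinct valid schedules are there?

4

Enumerating: Scope=week 3; Package=week 1; Research=week 2; Review=week 4; Refactor=week 5 | Package in week 1, Review in week 5, Refactor in week 4, Research in week 2, Scope in week 3 | Package in week 2, Scope in week 3, Review in week 4, Research in week 1, Refactor in week 5 | Refactor in week 4, Scope in week 3, Package in week 2, Review in week 5, Research in week 1.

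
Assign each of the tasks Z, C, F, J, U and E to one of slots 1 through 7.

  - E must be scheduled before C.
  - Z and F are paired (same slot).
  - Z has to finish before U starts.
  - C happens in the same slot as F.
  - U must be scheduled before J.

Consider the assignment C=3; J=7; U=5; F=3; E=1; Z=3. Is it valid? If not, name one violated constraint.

U must be scheduled before J — holds.
Z has to finish before U starts — holds.
E must be scheduled before C — holds.
C happens in the same slot as F — holds.
Z and F are paired (same slot) — holds.

Valid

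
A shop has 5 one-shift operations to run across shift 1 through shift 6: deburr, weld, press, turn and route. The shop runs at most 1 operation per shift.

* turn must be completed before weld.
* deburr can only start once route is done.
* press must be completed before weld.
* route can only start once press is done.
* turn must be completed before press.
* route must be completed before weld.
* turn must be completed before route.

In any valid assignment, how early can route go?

shift 3

Precedence pushes route to at least shift 3; downstream work caps route at shift 5.
route at shift 3 is achievable: weld in shift 4, press in shift 2, deburr in shift 5, route in shift 3, turn in shift 1.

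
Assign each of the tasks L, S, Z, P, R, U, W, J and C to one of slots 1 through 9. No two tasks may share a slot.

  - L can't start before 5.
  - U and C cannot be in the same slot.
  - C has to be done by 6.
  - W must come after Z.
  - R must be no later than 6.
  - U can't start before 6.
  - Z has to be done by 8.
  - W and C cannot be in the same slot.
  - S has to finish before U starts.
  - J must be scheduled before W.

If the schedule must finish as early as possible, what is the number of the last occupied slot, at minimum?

The precedence chain requires at least 2 distinct slots.
With at most 1 per slot and 9 tasks, at least 9 slots are needed.
U can't be placed before 6, so the schedule must run through at least slot 6.
9 works (last occupied slot: 9): for example W -> 8, L -> 5, Z -> 3, C -> 2, P -> 9, J -> 7, R -> 1, U -> 6, S -> 4.

9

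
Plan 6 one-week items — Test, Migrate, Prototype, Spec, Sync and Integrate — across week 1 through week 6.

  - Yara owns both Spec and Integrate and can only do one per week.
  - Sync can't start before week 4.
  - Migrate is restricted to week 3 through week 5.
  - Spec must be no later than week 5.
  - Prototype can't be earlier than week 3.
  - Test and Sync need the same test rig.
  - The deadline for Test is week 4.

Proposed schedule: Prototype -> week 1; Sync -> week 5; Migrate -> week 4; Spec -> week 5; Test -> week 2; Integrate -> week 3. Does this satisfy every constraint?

Prototype can't be earlier than week 3 — violated.
Spec must be no later than week 5 — holds.
Migrate is restricted to week 3 through week 5 — holds.
Yara owns both Spec and Integrate and can only do one per week — holds.
Sync can't start before week 4 — holds.
The deadline for Test is week 4 — holds.
Test and Sync need the same test rig — holds.

No — it violates: Prototype can't be earlier than week 3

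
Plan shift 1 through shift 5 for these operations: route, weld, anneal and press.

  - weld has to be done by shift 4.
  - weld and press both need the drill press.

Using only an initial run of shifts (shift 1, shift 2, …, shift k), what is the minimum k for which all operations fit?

2 shifts

Could 1 shift be enough, i.e. nothing placed later than shift 1? No: weld's window within 1 shift is {shift 1}; press can't share with weld (shift 1) → nothing is left.
So 1 shift is not enough.
2 works (last occupied shift: shift 2): for example route in shift 1; weld in shift 1; anneal in shift 1; press in shift 2.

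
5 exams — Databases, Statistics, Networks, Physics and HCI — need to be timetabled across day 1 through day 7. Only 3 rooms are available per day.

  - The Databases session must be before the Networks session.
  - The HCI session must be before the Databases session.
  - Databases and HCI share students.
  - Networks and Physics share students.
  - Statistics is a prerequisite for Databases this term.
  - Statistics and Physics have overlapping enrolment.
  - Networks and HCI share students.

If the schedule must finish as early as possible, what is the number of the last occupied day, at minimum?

day 3

The precedence chain requires at least 3 distinct days.
With at most 3 per day and 5 exams, at least 2 days are needed.
3 works (last occupied day: day 3): for example Databases=day 2; Physics=day 2; HCI=day 1; Statistics=day 1; Networks=day 3.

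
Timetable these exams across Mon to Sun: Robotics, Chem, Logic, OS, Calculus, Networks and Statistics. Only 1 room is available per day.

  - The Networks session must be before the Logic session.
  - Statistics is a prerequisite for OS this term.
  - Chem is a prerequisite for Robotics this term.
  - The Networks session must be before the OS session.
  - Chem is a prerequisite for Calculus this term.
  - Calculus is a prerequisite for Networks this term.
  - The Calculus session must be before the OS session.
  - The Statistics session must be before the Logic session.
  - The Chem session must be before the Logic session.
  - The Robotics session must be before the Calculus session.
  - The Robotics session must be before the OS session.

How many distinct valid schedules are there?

Splitting on Robotics: it can be Tue (6), Wed (4). Listing each branch's schedules as (Chem, Logic, OS, Calculus, Networks, Statistics):
Robotics=Tue: (Mon,Sat,Sun,Wed,Thu,Fri) (Mon,Sat,Sun,Wed,Fri,Thu) (Mon,Sat,Sun,Thu,Fri,Wed) (Mon,Sun,Sat,Wed,Thu,Fri) (Mon,Sun,Sat,Wed,Fri,Thu) (Mon,Sun,Sat,Thu,Fri,Wed) — 6.
Robotics=Wed: (Mon,Sat,Sun,Thu,Fri,Tue) (Mon,Sun,Sat,Thu,Fri,Tue) (Tue,Sat,Sun,Thu,Fri,Mon) (Tue,Sun,Sat,Thu,Fri,Mon) — 4.
Summing: 6 + 4 = 10.

10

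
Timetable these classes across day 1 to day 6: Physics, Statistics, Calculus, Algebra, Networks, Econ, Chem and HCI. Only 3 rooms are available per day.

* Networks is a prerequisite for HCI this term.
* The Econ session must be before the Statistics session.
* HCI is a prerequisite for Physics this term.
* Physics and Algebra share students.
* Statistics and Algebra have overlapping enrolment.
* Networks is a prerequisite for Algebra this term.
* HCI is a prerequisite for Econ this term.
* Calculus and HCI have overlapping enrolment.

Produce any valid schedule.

Statistics in day 4; Networks in day 1; HCI in day 2; Algebra in day 2; Calculus in day 1; Chem in day 1; Physics in day 3; Econ in day 3

Checking: Econ(day 3) before Statistics(day 4); HCI(day 2) before Physics(day 3); HCI(day 2) before Econ(day 3); Networks(day 1) before Algebra(day 2); Networks(day 1) before HCI(day 2); Statistics(day 4) != Algebra(day 2); Calculus(day 1) != HCI(day 2); Physics(day 3) != Algebra(day 2); max 3 per day (cap 3).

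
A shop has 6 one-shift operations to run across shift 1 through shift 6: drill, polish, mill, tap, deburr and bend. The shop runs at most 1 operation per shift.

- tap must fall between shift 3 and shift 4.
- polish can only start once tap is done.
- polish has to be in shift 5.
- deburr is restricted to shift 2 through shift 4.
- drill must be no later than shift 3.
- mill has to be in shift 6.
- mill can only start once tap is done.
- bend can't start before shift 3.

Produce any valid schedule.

mill=shift 6; polish=shift 5; deburr=shift 2; drill=shift 1; bend=shift 4; tap=shift 3

Checking: tap(shift 3) before mill(shift 6); tap(shift 3) before polish(shift 5); mill=shift 6 in [shift 6,shift 6]; tap=shift 3 in [shift 3,shift 4]; drill=shift 1 in [shift 1,shift 3]; bend=shift 4 in [shift 3,shift 6]; deburr=shift 2 in [shift 2,shift 4]; polish=shift 5 in [shift 5,shift 5]; max 1 per shift (cap 1).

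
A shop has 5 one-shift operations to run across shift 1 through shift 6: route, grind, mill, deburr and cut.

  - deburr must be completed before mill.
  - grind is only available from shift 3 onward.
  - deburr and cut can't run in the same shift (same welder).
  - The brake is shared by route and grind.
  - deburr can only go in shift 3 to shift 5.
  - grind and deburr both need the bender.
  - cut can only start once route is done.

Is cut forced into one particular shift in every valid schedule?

cut can be shift 2 (e.g. deburr in shift 3, route in shift 1, cut in shift 2, grind in shift 4, mill in shift 4) or shift 3 (e.g. mill=shift 5, cut=shift 3, grind=shift 3, deburr=shift 4, route=shift 1).

No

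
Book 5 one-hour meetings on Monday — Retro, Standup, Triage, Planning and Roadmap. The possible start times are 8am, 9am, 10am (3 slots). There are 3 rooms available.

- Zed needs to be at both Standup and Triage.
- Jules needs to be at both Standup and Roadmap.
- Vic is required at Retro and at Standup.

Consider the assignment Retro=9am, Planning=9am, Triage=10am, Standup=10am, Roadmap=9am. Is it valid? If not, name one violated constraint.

Invalid. Zed needs to be at both Standup and Triage.

Jules needs to be at both Standup and Roadmap — holds.
Zed needs to be at both Standup and Triage — violated.
There are 3 rooms available — holds.
Vic is required at Retro and at Standup — holds.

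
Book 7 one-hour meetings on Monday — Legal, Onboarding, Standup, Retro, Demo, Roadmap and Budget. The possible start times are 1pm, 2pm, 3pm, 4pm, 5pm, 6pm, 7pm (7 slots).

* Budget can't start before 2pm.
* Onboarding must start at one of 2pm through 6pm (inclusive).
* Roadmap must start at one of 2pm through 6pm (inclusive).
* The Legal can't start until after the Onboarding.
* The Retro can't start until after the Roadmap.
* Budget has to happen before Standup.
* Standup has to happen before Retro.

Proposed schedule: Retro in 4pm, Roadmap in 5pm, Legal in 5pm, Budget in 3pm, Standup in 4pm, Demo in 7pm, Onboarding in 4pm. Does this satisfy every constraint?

Roadmap must start at one of 2pm through 6pm (inclusive) — holds.
The Retro can't start until after the Roadmap — violated.
The Legal can't start until after the Onboarding — holds.
Standup has to happen before Retro — violated.
Onboarding must start at one of 2pm through 6pm (inclusive) — holds.
Budget has to happen before Standup — holds.
Budget can't start before 2pm — holds.

No — it violates: The Retro can't start until after the Roadmap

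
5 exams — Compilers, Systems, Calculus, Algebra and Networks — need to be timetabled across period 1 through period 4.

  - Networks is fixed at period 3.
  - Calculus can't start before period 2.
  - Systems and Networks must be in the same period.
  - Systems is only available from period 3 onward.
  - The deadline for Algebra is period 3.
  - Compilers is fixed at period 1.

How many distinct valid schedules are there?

Splitting on Calculus: it can be period 2 (3), period 3 (3), period 4 (3). Listing each branch's schedules as (Compilers, Systems, Algebra, Networks) by period number:
Calculus=period 2: (1,3,1,3) (1,3,2,3) (1,3,3,3) — 3.
Calculus=period 3: (1,3,1,3) (1,3,2,3) (1,3,3,3) — 3.
Calculus=period 4: (1,3,1,3) (1,3,2,3) (1,3,3,3) — 3.
Summing: 3 + 3 + 3 = 9.

9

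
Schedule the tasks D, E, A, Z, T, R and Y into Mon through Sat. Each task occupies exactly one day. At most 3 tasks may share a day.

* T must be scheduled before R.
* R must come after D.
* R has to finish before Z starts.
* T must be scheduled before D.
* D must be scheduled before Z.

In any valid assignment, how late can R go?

Fri

Precedence pushes R to at least Wed; downstream work caps R at Fri.
R at Fri is achievable: R -> Fri; Y -> Tue; E -> Mon; D -> Tue; A -> Mon; T -> Mon; Z -> Sat.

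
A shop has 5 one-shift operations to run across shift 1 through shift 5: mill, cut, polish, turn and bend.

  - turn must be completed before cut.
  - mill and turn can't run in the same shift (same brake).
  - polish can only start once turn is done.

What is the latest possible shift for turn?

Downstream work caps turn at shift 4.
turn at shift 4 is achievable: bend in shift 1, mill in shift 1, polish in shift 5, turn in shift 4, cut in shift 5.

shift 4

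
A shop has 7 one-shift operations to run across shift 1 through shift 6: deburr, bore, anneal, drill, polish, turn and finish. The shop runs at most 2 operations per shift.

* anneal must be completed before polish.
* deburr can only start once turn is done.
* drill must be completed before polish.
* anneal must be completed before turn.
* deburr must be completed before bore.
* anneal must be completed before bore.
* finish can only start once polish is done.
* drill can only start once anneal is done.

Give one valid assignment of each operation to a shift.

drill -> shift 2; anneal -> shift 1; bore -> shift 4; turn -> shift 2; polish -> shift 3; deburr -> shift 3; finish -> shift 4

Checking: deburr(shift 3) before bore(shift 4); polish(shift 3) before finish(shift 4); anneal(shift 1) before polish(shift 3); anneal(shift 1) before turn(shift 2); anneal(shift 1) before drill(shift 2); drill(shift 2) before polish(shift 3); anneal(shift 1) before bore(shift 4); turn(shift 2) before deburr(shift 3); max 2 per shift (cap 2).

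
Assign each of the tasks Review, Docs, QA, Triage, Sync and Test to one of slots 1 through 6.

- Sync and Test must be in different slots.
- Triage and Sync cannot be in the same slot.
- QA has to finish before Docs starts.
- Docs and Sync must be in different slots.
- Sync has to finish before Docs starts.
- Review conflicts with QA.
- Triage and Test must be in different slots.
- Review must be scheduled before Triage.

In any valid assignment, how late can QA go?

Downstream work caps QA at 5.
QA at 5 is achievable: QA=5, Test=3, Docs=6, Review=1, Sync=1, Triage=2.

5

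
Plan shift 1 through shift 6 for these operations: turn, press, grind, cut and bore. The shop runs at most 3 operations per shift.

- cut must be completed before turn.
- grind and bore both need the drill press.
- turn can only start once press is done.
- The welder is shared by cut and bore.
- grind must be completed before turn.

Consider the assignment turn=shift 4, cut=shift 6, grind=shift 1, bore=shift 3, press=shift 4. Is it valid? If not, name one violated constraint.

The welder is shared by cut and bore — holds.
turn can only start once press is done — violated.
grind must be completed before turn — holds.
cut must be completed before turn — violated.
grind and bore both need the drill press — holds.
The shop runs at most 3 operations per shift — holds.

No — it violates: cut must be completed before turn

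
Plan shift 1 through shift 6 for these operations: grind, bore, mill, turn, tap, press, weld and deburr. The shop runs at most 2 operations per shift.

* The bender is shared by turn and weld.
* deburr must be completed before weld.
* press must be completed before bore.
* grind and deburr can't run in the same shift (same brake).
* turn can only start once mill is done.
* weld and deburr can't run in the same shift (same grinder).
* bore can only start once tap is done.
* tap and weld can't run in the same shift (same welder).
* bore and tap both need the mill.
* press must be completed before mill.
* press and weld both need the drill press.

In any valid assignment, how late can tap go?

Downstream work caps tap at shift 5.
tap at shift 5 is achievable: mill in shift 2, deburr in shift 1, bore in shift 6, turn in shift 3, press in shift 1, grind in shift 3, tap in shift 5, weld in shift 2.

shift 5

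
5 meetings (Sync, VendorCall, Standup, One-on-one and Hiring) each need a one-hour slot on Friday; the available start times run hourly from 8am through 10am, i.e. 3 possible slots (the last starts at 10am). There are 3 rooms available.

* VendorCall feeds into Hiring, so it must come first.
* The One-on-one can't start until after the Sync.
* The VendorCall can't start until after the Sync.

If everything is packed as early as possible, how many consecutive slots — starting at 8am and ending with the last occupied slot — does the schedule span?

The precedence chain requires at least 3 distinct slots.
With at most 3 per slot and 5 meetings, at least 2 slots are needed.
3 works (last occupied slot: 10am): for example Sync in 8am, Hiring in 10am, One-on-one in 9am, VendorCall in 9am, Standup in 8am.

3 slots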